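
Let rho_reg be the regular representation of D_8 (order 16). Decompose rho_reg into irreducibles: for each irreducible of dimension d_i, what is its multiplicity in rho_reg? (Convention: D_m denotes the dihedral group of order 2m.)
Each irreducible V_i of dimension d_i appears with multiplicity d_i, i.e. rho_reg = (direct sum over all irreducibles V_i) d_i V_i. The irreducible dimensions for D_8 are 1, 1, 1, 1, 2, 2, 2: 4 irreducibles of dimension 1, each with multiplicity 1; 3 irreducibles of dimension 2, each with multiplicity 2. Total dimension 4*1*1 + 3*2*2 = 16 = |G|.

Proof sketch: General theorem: in the regular representation of a finite group G, each irreducible appears with multiplicity equal to its dimension. Check: dim(rho_reg) = sum d_i^2 = 1 + 1 + 1 + 1 + 4 + 4 + 4 = 16 = |G|.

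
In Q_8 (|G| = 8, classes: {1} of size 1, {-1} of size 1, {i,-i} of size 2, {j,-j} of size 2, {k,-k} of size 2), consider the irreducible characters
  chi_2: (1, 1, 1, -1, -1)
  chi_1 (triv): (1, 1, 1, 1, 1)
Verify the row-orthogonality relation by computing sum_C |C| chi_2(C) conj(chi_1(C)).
Sum = 0; so <chi_2, chi_1> = 0 (distinct irreducibles are orthogonal).

Proof sketch: Compute term by term over conjugacy classes (|C| * chi_2(C) * conj(chi_1(C))):
  1*(1)*conj(1) + 1*(1)*conj(1) + 2*(1)*conj(1) + 2*(-1)*conj(1) + 2*(-1)*conj(1)
  = (1) + (1) + (2) + (-2) + (-2)
  = 0.
Dividing by |G| = 8 gives 0/8 = 0, matching the row-orthogonality relation <chi_2, chi_1> = [chi_2 = chi_1].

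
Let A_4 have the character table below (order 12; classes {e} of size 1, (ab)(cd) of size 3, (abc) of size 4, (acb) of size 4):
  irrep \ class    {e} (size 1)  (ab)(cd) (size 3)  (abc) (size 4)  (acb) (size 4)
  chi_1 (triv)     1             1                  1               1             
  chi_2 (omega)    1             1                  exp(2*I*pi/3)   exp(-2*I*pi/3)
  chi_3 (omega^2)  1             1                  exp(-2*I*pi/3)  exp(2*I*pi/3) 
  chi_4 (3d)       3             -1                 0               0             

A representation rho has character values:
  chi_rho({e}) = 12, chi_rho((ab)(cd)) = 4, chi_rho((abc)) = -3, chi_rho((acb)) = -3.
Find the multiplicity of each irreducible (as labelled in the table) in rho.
Multiplicities: chi_1: 0, chi_2: 3, chi_3: 3, chi_4: 2.

Derivation: Use <chi_rho, chi> = (1/|G|) sum_C |C| * chi_rho(C) * conj(chi(C)) with |G| = 12 for each irreducible chi in the table:
  <chi_rho, chi_1> = (1/12)[1*(12)*conj(1) + 3*(4)*conj(1) + 4*(-3)*conj(1) + 4*(-3)*conj(1)]
      = (1/12)[(12) + (12) + (-12) + (-12)] = 0/12 = 0
  <chi_rho, chi_2> = (1/12)[1*(12)*conj(1) + 3*(4)*conj(1) + 4*(-3)*conj(exp(2*I*pi/3)) + 4*(-3)*conj(exp(-2*I*pi/3))]
      = (1/12)[(12) + (12) + (12 + 12*exp(2*I*pi/3)) + (12 + 12*exp(-2*I*pi/3))] = 36/12 = 3
  <chi_rho, chi_3> = (1/12)[1*(12)*conj(1) + 3*(4)*conj(1) + 4*(-3)*conj(exp(-2*I*pi/3)) + 4*(-3)*conj(exp(2*I*pi/3))]
      = (1/12)[(12) + (12) + (12 + 12*exp(-2*I*pi/3)) + (12 + 12*exp(2*I*pi/3))] = 36/12 = 3
  <chi_rho, chi_4> = (1/12)[1*(12)*conj(3) + 3*(4)*conj(-1) + 4*(-3)*conj(0) + 4*(-3)*conj(0)]
      = (1/12)[(36) + (-12) + (0) + (0)] = 24/12 = 2
(Exp terms are combined using exp(i*s)*conj(exp(i*t)) = exp(i*(s-t)), and sums of them are collapsed using the identity that for every m > 1 the m distinct m-th roots of unity sum to 0, e.g. 1 + exp(2*I*pi/3) + exp(-2*I*pi/3) = 0.)
Dimension check: dim(rho) = sum (mult * dim) = 0*1 + 3*1 + 3*1 + 2*3 = 12 = chi_rho(e) = 12.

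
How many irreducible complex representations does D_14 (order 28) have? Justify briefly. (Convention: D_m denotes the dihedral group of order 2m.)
10

The number of irreducible complex representations of a finite group equals its number of conjugacy classes. D_14 has 10 conjugacy classes (n/2 + 3 for n even), so D_14 (order 28) has exactly 10 irreducible complex representations.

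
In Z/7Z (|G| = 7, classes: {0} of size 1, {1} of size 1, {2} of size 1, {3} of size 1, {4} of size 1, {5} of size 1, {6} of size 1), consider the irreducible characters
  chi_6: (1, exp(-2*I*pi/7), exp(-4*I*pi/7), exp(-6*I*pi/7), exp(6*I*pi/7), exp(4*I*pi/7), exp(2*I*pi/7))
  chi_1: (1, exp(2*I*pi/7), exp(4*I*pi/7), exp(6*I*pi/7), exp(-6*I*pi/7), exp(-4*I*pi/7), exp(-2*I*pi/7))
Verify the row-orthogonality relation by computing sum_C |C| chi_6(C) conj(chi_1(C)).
Sum = 0; so <chi_6, chi_1> = 0 (distinct irreducibles are orthogonal).

Solution. Compute term by term over conjugacy classes (|C| * chi_6(C) * conj(chi_1(C))):
  1*(1)*conj(1) + 1*(exp(-2*I*pi/7))*conj(exp(2*I*pi/7)) + 1*(exp(-4*I*pi/7))*conj(exp(4*I*pi/7)) + 1*(exp(-6*I*pi/7))*conj(exp(6*I*pi/7)) + 1*(exp(6*I*pi/7))*conj(exp(-6*I*pi/7)) + 1*(exp(4*I*pi/7))*conj(exp(-4*I*pi/7)) + 1*(exp(2*I*pi/7))*conj(exp(-2*I*pi/7))
  = (1) + (exp(-4*I*pi/7)) + (exp(6*I*pi/7)) + (exp(2*I*pi/7)) + (exp(-2*I*pi/7)) + (exp(-6*I*pi/7)) + (exp(4*I*pi/7))
  = 0.
(Exp terms are combined using exp(i*s)*conj(exp(i*t)) = exp(i*(s-t)), and sums of them are collapsed using the identity that for every m > 1 the m distinct m-th roots of unity sum to 0, e.g. 1 + exp(2*I*pi/3) + exp(-2*I*pi/3) = 0.)
Dividing by |G| = 7 gives 0/7 = 0, matching the row-orthogonality relation <chi_6, chi_1> = [chi_6 = chi_1].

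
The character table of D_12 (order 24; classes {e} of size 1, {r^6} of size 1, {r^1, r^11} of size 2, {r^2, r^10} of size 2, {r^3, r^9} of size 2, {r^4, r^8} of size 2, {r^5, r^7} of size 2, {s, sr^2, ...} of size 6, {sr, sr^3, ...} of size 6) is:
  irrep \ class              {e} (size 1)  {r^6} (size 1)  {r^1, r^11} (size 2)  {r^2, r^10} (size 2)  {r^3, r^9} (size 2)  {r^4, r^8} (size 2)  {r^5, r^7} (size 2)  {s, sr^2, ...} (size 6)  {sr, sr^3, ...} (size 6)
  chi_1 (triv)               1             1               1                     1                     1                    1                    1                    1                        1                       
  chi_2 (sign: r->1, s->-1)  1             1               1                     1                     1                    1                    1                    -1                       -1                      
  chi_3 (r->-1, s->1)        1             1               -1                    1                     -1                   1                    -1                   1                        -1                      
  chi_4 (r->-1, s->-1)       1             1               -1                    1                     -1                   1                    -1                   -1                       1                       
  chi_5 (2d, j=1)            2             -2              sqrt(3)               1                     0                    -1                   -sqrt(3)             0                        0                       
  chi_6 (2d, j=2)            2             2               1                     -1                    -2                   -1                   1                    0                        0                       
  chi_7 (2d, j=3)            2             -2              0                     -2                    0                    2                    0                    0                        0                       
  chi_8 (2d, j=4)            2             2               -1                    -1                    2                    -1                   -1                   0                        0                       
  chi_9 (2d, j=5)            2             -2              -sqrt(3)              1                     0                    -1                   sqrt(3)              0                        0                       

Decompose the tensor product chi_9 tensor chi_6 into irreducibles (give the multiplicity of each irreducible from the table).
chi_9 tensor chi_6 = chi_7 + chi_9 (all other irreducibles have multiplicity 0).

Explanation: The character of a tensor product is the pointwise product (chi_9 * chi_6)(C) = chi_9(C) * chi_6(C):
  {e}: (2)*(2), {r^6}: (-2)*(2), {r^1, r^11}: (-sqrt(3))*(1), {r^2, r^10}: (1)*(-1), {r^3, r^9}: (0)*(-2), {r^4, r^8}: (-1)*(-1), {r^5, r^7}: (sqrt(3))*(1), {s, sr^2, ...}: (0)*(0), {sr, sr^3, ...}: (0)*(0)
so (chi_9 * chi_6) takes values
  {e} -> 4, {r^6} -> -4, {r^1, r^11} -> -sqrt(3), {r^2, r^10} -> -1, {r^3, r^9} -> 0, {r^4, r^8} -> 1, {r^5, r^7} -> sqrt(3), {s, sr^2, ...} -> 0, {sr, sr^3, ...} -> 0.
Now take the inner product of this character with each irreducible chi from the table, <chi_9*chi_6, chi> = (1/24) sum_C |C| (chi_9*chi_6)(C) conj(chi(C)):
  <chi_9*chi_6, chi_1> = (1/24)[1*(4)*conj(1) + 1*(-4)*conj(1) + 2*(-sqrt(3))*conj(1) + 2*(-1)*conj(1) + 2*(0)*conj(1) + 2*(1)*conj(1) + 2*(sqrt(3))*conj(1) + 6*(0)*conj(1) + 6*(0)*conj(1)]
      = (1/24)[(4) + (-4) + (-2*sqrt(3)) + (-2) + (0) + (2) + (2*sqrt(3)) + (0) + (0)] = 0/24 = 0
  <chi_9*chi_6, chi_2> = (1/24)[1*(4)*conj(1) + 1*(-4)*conj(1) + 2*(-sqrt(3))*conj(1) + 2*(-1)*conj(1) + 2*(0)*conj(1) + 2*(1)*conj(1) + 2*(sqrt(3))*conj(1) + 6*(0)*conj(-1) + 6*(0)*conj(-1)]
      = (1/24)[(4) + (-4) + (-2*sqrt(3)) + (-2) + (0) + (2) + (2*sqrt(3)) + (0) + (0)] = 0/24 = 0
  <chi_9*chi_6, chi_3> = (1/24)[1*(4)*conj(1) + 1*(-4)*conj(1) + 2*(-sqrt(3))*conj(-1) + 2*(-1)*conj(1) + 2*(0)*conj(-1) + 2*(1)*conj(1) + 2*(sqrt(3))*conj(-1) + 6*(0)*conj(1) + 6*(0)*conj(-1)]
      = (1/24)[(4) + (-4) + (2*sqrt(3)) + (-2) + (0) + (2) + (-2*sqrt(3)) + (0) + (0)] = 0/24 = 0
  <chi_9*chi_6, chi_4> = (1/24)[1*(4)*conj(1) + 1*(-4)*conj(1) + 2*(-sqrt(3))*conj(-1) + 2*(-1)*conj(1) + 2*(0)*conj(-1) + 2*(1)*conj(1) + 2*(sqrt(3))*conj(-1) + 6*(0)*conj(-1) + 6*(0)*conj(1)]
      = (1/24)[(4) + (-4) + (2*sqrt(3)) + (-2) + (0) + (2) + (-2*sqrt(3)) + (0) + (0)] = 0/24 = 0
  <chi_9*chi_6, chi_5> = (1/24)[1*(4)*conj(2) + 1*(-4)*conj(-2) + 2*(-sqrt(3))*conj(sqrt(3)) + 2*(-1)*conj(1) + 2*(0)*conj(0) + 2*(1)*conj(-1) + 2*(sqrt(3))*conj(-sqrt(3)) + 6*(0)*conj(0) + 6*(0)*conj(0)]
      = (1/24)[(8) + (8) + (-6) + (-2) + (0) + (-2) + (-6) + (0) + (0)] = 0/24 = 0
  <chi_9*chi_6, chi_6> = (1/24)[1*(4)*conj(2) + 1*(-4)*conj(2) + 2*(-sqrt(3))*conj(1) + 2*(-1)*conj(-1) + 2*(0)*conj(-2) + 2*(1)*conj(-1) + 2*(sqrt(3))*conj(1) + 6*(0)*conj(0) + 6*(0)*conj(0)]
      = (1/24)[(8) + (-8) + (-2*sqrt(3)) + (2) + (0) + (-2) + (2*sqrt(3)) + (0) + (0)] = 0/24 = 0
  <chi_9*chi_6, chi_7> = (1/24)[1*(4)*conj(2) + 1*(-4)*conj(-2) + 2*(-sqrt(3))*conj(0) + 2*(-1)*conj(-2) + 2*(0)*conj(0) + 2*(1)*conj(2) + 2*(sqrt(3))*conj(0) + 6*(0)*conj(0) + 6*(0)*conj(0)]
      = (1/24)[(8) + (8) + (0) + (4) + (0) + (4) + (0) + (0) + (0)] = 24/24 = 1
  <chi_9*chi_6, chi_8> = (1/24)[1*(4)*conj(2) + 1*(-4)*conj(2) + 2*(-sqrt(3))*conj(-1) + 2*(-1)*conj(-1) + 2*(0)*conj(2) + 2*(1)*conj(-1) + 2*(sqrt(3))*conj(-1) + 6*(0)*conj(0) + 6*(0)*conj(0)]
      = (1/24)[(8) + (-8) + (2*sqrt(3)) + (2) + (0) + (-2) + (-2*sqrt(3)) + (0) + (0)] = 0/24 = 0
  <chi_9*chi_6, chi_9> = (1/24)[1*(4)*conj(2) + 1*(-4)*conj(-2) + 2*(-sqrt(3))*conj(-sqrt(3)) + 2*(-1)*conj(1) + 2*(0)*conj(0) + 2*(1)*conj(-1) + 2*(sqrt(3))*conj(sqrt(3)) + 6*(0)*conj(0) + 6*(0)*conj(0)]
      = (1/24)[(8) + (8) + (6) + (-2) + (0) + (-2) + (6) + (0) + (0)] = 24/24 = 1
Hence the multiplicities are chi_7: 1, chi_9: 1. Dimension check: dim(chi_9)*dim(chi_6) = 2*2 = 4 and sum (mult * dim) = 1*2 + 1*2 = 4.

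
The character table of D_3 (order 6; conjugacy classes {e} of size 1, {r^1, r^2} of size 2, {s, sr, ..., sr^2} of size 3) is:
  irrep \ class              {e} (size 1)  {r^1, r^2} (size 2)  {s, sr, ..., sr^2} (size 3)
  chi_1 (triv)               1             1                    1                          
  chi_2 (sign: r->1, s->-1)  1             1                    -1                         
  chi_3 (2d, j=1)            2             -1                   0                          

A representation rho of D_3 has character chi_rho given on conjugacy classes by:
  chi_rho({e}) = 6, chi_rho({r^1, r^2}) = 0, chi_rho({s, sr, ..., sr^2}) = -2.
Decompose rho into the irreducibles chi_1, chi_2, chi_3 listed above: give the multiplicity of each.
Multiplicities: chi_1: 0, chi_2: 2, chi_3: 2.

Working: Use <chi_rho, chi> = (1/|G|) sum_C |C| * chi_rho(C) * conj(chi(C)) with |G| = 6 for each irreducible chi in the table:
  <chi_rho, chi_1> = (1/6)[1*(6)*conj(1) + 2*(0)*conj(1) + 3*(-2)*conj(1)]
      = (1/6)[(6) + (0) + (-6)] = 0/6 = 0
  <chi_rho, chi_2> = (1/6)[1*(6)*conj(1) + 2*(0)*conj(1) + 3*(-2)*conj(-1)]
      = (1/6)[(6) + (0) + (6)] = 12/6 = 2
  <chi_rho, chi_3> = (1/6)[1*(6)*conj(2) + 2*(0)*conj(-1) + 3*(-2)*conj(0)]
      = (1/6)[(12) + (0) + (0)] = 12/6 = 2
Dimension check: dim(rho) = sum (mult * dim) = 0*1 + 2*1 + 2*2 = 6 = chi_rho(e) = 6.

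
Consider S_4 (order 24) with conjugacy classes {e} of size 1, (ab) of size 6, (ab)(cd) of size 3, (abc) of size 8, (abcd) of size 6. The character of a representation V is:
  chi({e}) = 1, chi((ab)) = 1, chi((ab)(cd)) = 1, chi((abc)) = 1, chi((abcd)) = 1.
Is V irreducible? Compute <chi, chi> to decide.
Irreducible: <chi, chi> = 1.

Explanation: <chi, chi> = (1/|G|) sum_C |C| * |chi(C)|^2 = (1/24)[1*|1|^2 + 6*|1|^2 + 3*|1|^2 + 8*|1|^2 + 6*|1|^2]
  = (1/24)[(1) + (6) + (3) + (8) + (6)] = 24/24 = 1.
A character is irreducible iff <chi, chi> = 1, so this representation is irreducible.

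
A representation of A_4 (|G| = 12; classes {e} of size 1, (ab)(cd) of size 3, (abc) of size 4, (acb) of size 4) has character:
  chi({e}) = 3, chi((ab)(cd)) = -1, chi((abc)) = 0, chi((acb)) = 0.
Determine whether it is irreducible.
Irreducible: <chi, chi> = 1.

Solution. <chi, chi> = (1/|G|) sum_C |C| * |chi(C)|^2 = (1/12)[1*|3|^2 + 3*|-1|^2 + 4*|0|^2 + 4*|0|^2]
  = (1/12)[(9) + (3) + (0) + (0)] = 12/12 = 1.
(Exp terms are combined using exp(i*s)*conj(exp(i*t)) = exp(i*(s-t)), and sums of them are collapsed using the identity that for every m > 1 the m distinct m-th roots of unity sum to 0, e.g. 1 + exp(2*I*pi/3) + exp(-2*I*pi/3) = 0.)
A character is irreducible iff <chi, chi> = 1, so this representation is irreducible.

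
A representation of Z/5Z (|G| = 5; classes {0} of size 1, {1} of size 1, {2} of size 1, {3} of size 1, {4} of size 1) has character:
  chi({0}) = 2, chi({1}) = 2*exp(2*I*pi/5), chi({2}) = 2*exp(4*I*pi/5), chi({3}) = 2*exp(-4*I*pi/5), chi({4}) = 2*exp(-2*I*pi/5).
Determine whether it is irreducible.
Not irreducible (reducible): <chi, chi> = 4 > 1.

Justification: <chi, chi> = (1/|G|) sum_C |C| * |chi(C)|^2 = (1/5)[1*|2|^2 + 1*|2*exp(2*I*pi/5)|^2 + 1*|2*exp(4*I*pi/5)|^2 + 1*|2*exp(-4*I*pi/5)|^2 + 1*|2*exp(-2*I*pi/5)|^2]
  = (1/5)[(4) + (4) + (4) + (4) + (4)] = 20/5 = 4.
(Exp terms are combined using exp(i*s)*conj(exp(i*t)) = exp(i*(s-t)), and sums of them are collapsed using the identity that for every m > 1 the m distinct m-th roots of unity sum to 0, e.g. 1 + exp(2*I*pi/3) + exp(-2*I*pi/3) = 0.)
A character is irreducible iff <chi, chi> = 1, so this representation is reducible.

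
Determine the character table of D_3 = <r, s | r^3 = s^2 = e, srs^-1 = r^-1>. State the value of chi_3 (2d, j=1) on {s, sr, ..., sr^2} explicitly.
Conjugacy classes: {e} of size 1, {r^1, r^2} of size 2, {s, sr, ..., sr^2} of size 3.
Character table:
  irrep \ class              {e} (size 1)  {r^1, r^2} (size 2)  {s, sr, ..., sr^2} (size 3)
  chi_1 (triv)               1             1                    1                          
  chi_2 (sign: r->1, s->-1)  1             1                    -1                         
  chi_3 (2d, j=1)            2             -1                   0                          

Spot check: chi_3 (2d, j=1) on {s, sr, ..., sr^2} = 0.

Details: D_3 has order 2*3 = 6 with 3 conjugacy classes, hence 3 irreducibles. Sum of squared dims 1 + 1 + 4 = 6 = |G|. Linear characters come from the abelianisation; the 2-dimensional irreps have character r^k -> 2*cos(2*pi*j*k/3), reflections -> 0.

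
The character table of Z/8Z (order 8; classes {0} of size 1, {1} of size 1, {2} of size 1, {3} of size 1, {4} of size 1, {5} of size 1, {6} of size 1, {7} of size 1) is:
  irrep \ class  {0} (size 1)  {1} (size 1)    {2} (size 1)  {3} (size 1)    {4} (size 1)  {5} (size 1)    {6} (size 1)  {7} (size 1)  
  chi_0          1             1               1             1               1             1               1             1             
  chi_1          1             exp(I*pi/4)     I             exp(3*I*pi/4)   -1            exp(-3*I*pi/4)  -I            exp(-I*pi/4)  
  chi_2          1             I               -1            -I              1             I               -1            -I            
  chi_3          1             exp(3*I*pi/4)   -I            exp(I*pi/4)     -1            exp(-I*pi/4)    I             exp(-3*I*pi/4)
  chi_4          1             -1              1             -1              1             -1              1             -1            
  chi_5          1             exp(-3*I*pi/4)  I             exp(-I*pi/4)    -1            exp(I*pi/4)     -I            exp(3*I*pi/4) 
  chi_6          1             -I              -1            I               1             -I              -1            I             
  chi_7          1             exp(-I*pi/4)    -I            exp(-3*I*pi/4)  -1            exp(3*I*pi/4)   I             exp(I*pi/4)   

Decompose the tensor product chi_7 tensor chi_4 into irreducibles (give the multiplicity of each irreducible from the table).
chi_7 tensor chi_4 = chi_3 (all other irreducibles have multiplicity 0).

Why: The character of a tensor product is the pointwise product (chi_7 * chi_4)(C) = chi_7(C) * chi_4(C):
  {0}: (1)*(1), {1}: (exp(-I*pi/4))*(-1), {2}: (-I)*(1), {3}: (exp(-3*I*pi/4))*(-1), {4}: (-1)*(1), {5}: (exp(3*I*pi/4))*(-1), {6}: (I)*(1), {7}: (exp(I*pi/4))*(-1)
so (chi_7 * chi_4) takes values
  {0} -> 1, {1} -> -exp(-I*pi/4), {2} -> -I, {3} -> -exp(-3*I*pi/4), {4} -> -1, {5} -> -exp(3*I*pi/4), {6} -> I, {7} -> -exp(I*pi/4).
Now take the inner product of this character with each irreducible chi from the table, <chi_7*chi_4, chi> = (1/8) sum_C |C| (chi_7*chi_4)(C) conj(chi(C)):
  <chi_7*chi_4, chi_0> = (1/8)[1*(1)*conj(1) + 1*(-exp(-I*pi/4))*conj(1) + 1*(-I)*conj(1) + 1*(-exp(-3*I*pi/4))*conj(1) + 1*(-1)*conj(1) + 1*(-exp(3*I*pi/4))*conj(1) + 1*(I)*conj(1) + 1*(-exp(I*pi/4))*conj(1)]
      = (1/8)[(1) + (-exp(-I*pi/4)) + (-I) + (-exp(-3*I*pi/4)) + (-1) + (-exp(3*I*pi/4)) + (I) + (-exp(I*pi/4))] = 0/8 = 0
  <chi_7*chi_4, chi_1> = (1/8)[1*(1)*conj(1) + 1*(-exp(-I*pi/4))*conj(exp(I*pi/4)) + 1*(-I)*conj(I) + 1*(-exp(-3*I*pi/4))*conj(exp(3*I*pi/4)) + 1*(-1)*conj(-1) + 1*(-exp(3*I*pi/4))*conj(exp(-3*I*pi/4)) + 1*(I)*conj(-I) + 1*(-exp(I*pi/4))*conj(exp(-I*pi/4))]
      = (1/8)[(1) + (I) + (-1) + (-I) + (1) + (I) + (-1) + (-I)] = 0/8 = 0
  <chi_7*chi_4, chi_2> = (1/8)[1*(1)*conj(1) + 1*(-exp(-I*pi/4))*conj(I) + 1*(-I)*conj(-1) + 1*(-exp(-3*I*pi/4))*conj(-I) + 1*(-1)*conj(1) + 1*(-exp(3*I*pi/4))*conj(I) + 1*(I)*conj(-1) + 1*(-exp(I*pi/4))*conj(-I)]
      = (1/8)[(1) + (exp(I*pi/4)) + (I) + (-exp(-I*pi/4)) + (-1) + (exp(-3*I*pi/4)) + (-I) + (-exp(3*I*pi/4))] = 0/8 = 0
  <chi_7*chi_4, chi_3> = (1/8)[1*(1)*conj(1) + 1*(-exp(-I*pi/4))*conj(exp(3*I*pi/4)) + 1*(-I)*conj(-I) + 1*(-exp(-3*I*pi/4))*conj(exp(I*pi/4)) + 1*(-1)*conj(-1) + 1*(-exp(3*I*pi/4))*conj(exp(-I*pi/4)) + 1*(I)*conj(I) + 1*(-exp(I*pi/4))*conj(exp(-3*I*pi/4))]
      = (1/8)[(1) + (1) + (1) + (1) + (1) + (1) + (1) + (1)] = 8/8 = 1
  <chi_7*chi_4, chi_4> = (1/8)[1*(1)*conj(1) + 1*(-exp(-I*pi/4))*conj(-1) + 1*(-I)*conj(1) + 1*(-exp(-3*I*pi/4))*conj(-1) + 1*(-1)*conj(1) + 1*(-exp(3*I*pi/4))*conj(-1) + 1*(I)*conj(1) + 1*(-exp(I*pi/4))*conj(-1)]
      = (1/8)[(1) + (exp(-I*pi/4)) + (-I) + (exp(-3*I*pi/4)) + (-1) + (exp(3*I*pi/4)) + (I) + (exp(I*pi/4))] = 0/8 = 0
  <chi_7*chi_4, chi_5> = (1/8)[1*(1)*conj(1) + 1*(-exp(-I*pi/4))*conj(exp(-3*I*pi/4)) + 1*(-I)*conj(I) + 1*(-exp(-3*I*pi/4))*conj(exp(-I*pi/4)) + 1*(-1)*conj(-1) + 1*(-exp(3*I*pi/4))*conj(exp(I*pi/4)) + 1*(I)*conj(-I) + 1*(-exp(I*pi/4))*conj(exp(3*I*pi/4))]
      = (1/8)[(1) + (-I) + (-1) + (I) + (1) + (-I) + (-1) + (I)] = 0/8 = 0
  <chi_7*chi_4, chi_6> = (1/8)[1*(1)*conj(1) + 1*(-exp(-I*pi/4))*conj(-I) + 1*(-I)*conj(-1) + 1*(-exp(-3*I*pi/4))*conj(I) + 1*(-1)*conj(1) + 1*(-exp(3*I*pi/4))*conj(-I) + 1*(I)*conj(-1) + 1*(-exp(I*pi/4))*conj(I)]
      = (1/8)[(1) + (-exp(I*pi/4)) + (I) + (exp(-I*pi/4)) + (-1) + (-exp(-3*I*pi/4)) + (-I) + (exp(3*I*pi/4))] = 0/8 = 0
  <chi_7*chi_4, chi_7> = (1/8)[1*(1)*conj(1) + 1*(-exp(-I*pi/4))*conj(exp(-I*pi/4)) + 1*(-I)*conj(-I) + 1*(-exp(-3*I*pi/4))*conj(exp(-3*I*pi/4)) + 1*(-1)*conj(-1) + 1*(-exp(3*I*pi/4))*conj(exp(3*I*pi/4)) + 1*(I)*conj(I) + 1*(-exp(I*pi/4))*conj(exp(I*pi/4))]
      = (1/8)[(1) + (-1) + (1) + (-1) + (1) + (-1) + (1) + (-1)] = 0/8 = 0
(Exp terms are combined using exp(i*s)*conj(exp(i*t)) = exp(i*(s-t)), and sums of them are collapsed using the identity that for every m > 1 the m distinct m-th roots of unity sum to 0, e.g. 1 + exp(2*I*pi/3) + exp(-2*I*pi/3) = 0.)
Hence the multiplicities are chi_3: 1. Dimension check: dim(chi_7)*dim(chi_4) = 1*1 = 1 and sum (mult * dim) = 1*1 = 1.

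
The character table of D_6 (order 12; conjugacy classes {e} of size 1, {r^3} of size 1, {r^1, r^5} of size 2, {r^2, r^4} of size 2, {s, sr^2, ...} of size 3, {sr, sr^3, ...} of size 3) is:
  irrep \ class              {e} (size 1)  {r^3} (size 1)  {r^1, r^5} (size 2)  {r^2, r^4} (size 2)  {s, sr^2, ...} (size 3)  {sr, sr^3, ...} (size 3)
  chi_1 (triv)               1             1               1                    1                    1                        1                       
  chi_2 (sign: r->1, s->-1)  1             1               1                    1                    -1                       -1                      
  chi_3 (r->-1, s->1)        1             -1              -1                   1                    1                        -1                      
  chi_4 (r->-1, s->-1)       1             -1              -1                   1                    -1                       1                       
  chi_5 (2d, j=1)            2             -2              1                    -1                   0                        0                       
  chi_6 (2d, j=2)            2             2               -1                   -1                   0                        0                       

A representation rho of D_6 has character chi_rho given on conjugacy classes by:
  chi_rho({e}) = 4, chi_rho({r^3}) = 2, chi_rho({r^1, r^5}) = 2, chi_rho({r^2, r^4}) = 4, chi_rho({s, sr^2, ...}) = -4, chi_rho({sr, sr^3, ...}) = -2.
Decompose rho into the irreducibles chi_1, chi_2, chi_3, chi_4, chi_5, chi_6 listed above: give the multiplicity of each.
Multiplicities: chi_1: 0, chi_2: 3, chi_3: 0, chi_4: 1, chi_5: 0, chi_6: 0.

Use <chi_rho, chi> = (1/|G|) sum_C |C| * chi_rho(C) * conj(chi(C)) with |G| = 12 for each irreducible chi in the table:
  <chi_rho, chi_1> = (1/12)[1*(4)*conj(1) + 1*(2)*conj(1) + 2*(2)*conj(1) + 2*(4)*conj(1) + 3*(-4)*conj(1) + 3*(-2)*conj(1)]
      = (1/12)[(4) + (2) + (4) + (8) + (-12) + (-6)] = 0/12 = 0
  <chi_rho, chi_2> = (1/12)[1*(4)*conj(1) + 1*(2)*conj(1) + 2*(2)*conj(1) + 2*(4)*conj(1) + 3*(-4)*conj(-1) + 3*(-2)*conj(-1)]
      = (1/12)[(4) + (2) + (4) + (8) + (12) + (6)] = 36/12 = 3
  <chi_rho, chi_3> = (1/12)[1*(4)*conj(1) + 1*(2)*conj(-1) + 2*(2)*conj(-1) + 2*(4)*conj(1) + 3*(-4)*conj(1) + 3*(-2)*conj(-1)]
      = (1/12)[(4) + (-2) + (-4) + (8) + (-12) + (6)] = 0/12 = 0
  <chi_rho, chi_4> = (1/12)[1*(4)*conj(1) + 1*(2)*conj(-1) + 2*(2)*conj(-1) + 2*(4)*conj(1) + 3*(-4)*conj(-1) + 3*(-2)*conj(1)]
      = (1/12)[(4) + (-2) + (-4) + (8) + (12) + (-6)] = 12/12 = 1
  <chi_rho, chi_5> = (1/12)[1*(4)*conj(2) + 1*(2)*conj(-2) + 2*(2)*conj(1) + 2*(4)*conj(-1) + 3*(-4)*conj(0) + 3*(-2)*conj(0)]
      = (1/12)[(8) + (-4) + (4) + (-8) + (0) + (0)] = 0/12 = 0
  <chi_rho, chi_6> = (1/12)[1*(4)*conj(2) + 1*(2)*conj(2) + 2*(2)*conj(-1) + 2*(4)*conj(-1) + 3*(-4)*conj(0) + 3*(-2)*conj(0)]
      = (1/12)[(8) + (4) + (-4) + (-8) + (0) + (0)] = 0/12 = 0
Dimension check: dim(rho) = sum (mult * dim) = 0*1 + 3*1 + 0*1 + 1*1 + 0*2 + 0*2 = 4 = chi_rho(e) = 4.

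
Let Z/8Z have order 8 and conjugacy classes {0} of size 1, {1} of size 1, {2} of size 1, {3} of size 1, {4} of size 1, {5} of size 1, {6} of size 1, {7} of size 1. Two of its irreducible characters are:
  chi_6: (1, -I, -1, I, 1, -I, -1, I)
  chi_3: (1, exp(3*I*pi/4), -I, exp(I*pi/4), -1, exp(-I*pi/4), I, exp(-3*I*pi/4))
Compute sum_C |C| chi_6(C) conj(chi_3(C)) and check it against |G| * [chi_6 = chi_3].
Sum = 0; so <chi_6, chi_3> = 0 (distinct irreducibles are orthogonal).

Derivation: Compute term by term over conjugacy classes (|C| * chi_6(C) * conj(chi_3(C))):
  1*(1)*conj(1) + 1*(-I)*conj(exp(3*I*pi/4)) + 1*(-1)*conj(-I) + 1*(I)*conj(exp(I*pi/4)) + 1*(1)*conj(-1) + 1*(-I)*conj(exp(-I*pi/4)) + 1*(-1)*conj(I) + 1*(I)*conj(exp(-3*I*pi/4))
  = (1) + (-exp(-I*pi/4)) + (-I) + (exp(I*pi/4)) + (-1) + (-exp(3*I*pi/4)) + (I) + (exp(-3*I*pi/4))
  = 0.
(Exp terms are combined using exp(i*s)*conj(exp(i*t)) = exp(i*(s-t)), and sums of them are collapsed using the identity that for every m > 1 the m distinct m-th roots of unity sum to 0, e.g. 1 + exp(2*I*pi/3) + exp(-2*I*pi/3) = 0.)
Dividing by |G| = 8 gives 0/8 = 0, matching the row-orthogonality relation <chi_6, chi_3> = [chi_6 = chi_3].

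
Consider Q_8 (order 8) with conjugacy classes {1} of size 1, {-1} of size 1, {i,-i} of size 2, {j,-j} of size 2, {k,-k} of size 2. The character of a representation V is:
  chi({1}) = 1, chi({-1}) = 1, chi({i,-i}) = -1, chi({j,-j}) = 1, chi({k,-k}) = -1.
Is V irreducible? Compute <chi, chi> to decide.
Irreducible: <chi, chi> = 1.

Derivation: <chi, chi> = (1/|G|) sum_C |C| * |chi(C)|^2 = (1/8)[1*|1|^2 + 1*|1|^2 + 2*|-1|^2 + 2*|1|^2 + 2*|-1|^2]
  = (1/8)[(1) + (1) + (2) + (2) + (2)] = 8/8 = 1.
A character is irreducible iff <chi, chi> = 1, so this representation is irreducible.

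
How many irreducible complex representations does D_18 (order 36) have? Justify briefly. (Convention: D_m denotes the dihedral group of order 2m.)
12

Proof sketch: The number of irreducible complex representations of a finite group equals its number of conjugacy classes. D_18 has 12 conjugacy classes (n/2 + 3 for n even), so D_18 (order 36) has exactly 12 irreducible complex representations.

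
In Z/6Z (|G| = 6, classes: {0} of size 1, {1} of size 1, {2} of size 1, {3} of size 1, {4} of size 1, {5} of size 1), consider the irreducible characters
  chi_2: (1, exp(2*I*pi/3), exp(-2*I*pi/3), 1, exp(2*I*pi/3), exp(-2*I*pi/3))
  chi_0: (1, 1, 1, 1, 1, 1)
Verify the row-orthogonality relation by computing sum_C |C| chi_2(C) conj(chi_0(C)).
Sum = 0; so <chi_2, chi_0> = 0 (distinct irreducibles are orthogonal).

Compute term by term over conjugacy classes (|C| * chi_2(C) * conj(chi_0(C))):
  1*(1)*conj(1) + 1*(exp(2*I*pi/3))*conj(1) + 1*(exp(-2*I*pi/3))*conj(1) + 1*(1)*conj(1) + 1*(exp(2*I*pi/3))*conj(1) + 1*(exp(-2*I*pi/3))*conj(1)
  = (1) + (exp(2*I*pi/3)) + (exp(-2*I*pi/3)) + (1) + (exp(2*I*pi/3)) + (exp(-2*I*pi/3))
  = 0.
(Exp terms are combined using exp(i*s)*conj(exp(i*t)) = exp(i*(s-t)), and sums of them are collapsed using the identity that for every m > 1 the m distinct m-th roots of unity sum to 0, e.g. 1 + exp(2*I*pi/3) + exp(-2*I*pi/3) = 0.)
Dividing by |G| = 6 gives 0/6 = 0, matching the row-orthogonality relation <chi_2, chi_0> = [chi_2 = chi_0].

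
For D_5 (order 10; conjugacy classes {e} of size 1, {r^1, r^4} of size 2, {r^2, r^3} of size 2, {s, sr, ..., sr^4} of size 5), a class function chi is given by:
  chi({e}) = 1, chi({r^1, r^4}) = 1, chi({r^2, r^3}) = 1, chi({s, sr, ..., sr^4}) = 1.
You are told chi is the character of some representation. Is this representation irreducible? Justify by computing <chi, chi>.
Irreducible: <chi, chi> = 1.

Proof sketch: <chi, chi> = (1/|G|) sum_C |C| * |chi(C)|^2 = (1/10)[1*|1|^2 + 2*|1|^2 + 2*|1|^2 + 5*|1|^2]
  = (1/10)[(1) + (2) + (2) + (5)] = 10/10 = 1.
A character is irreducible iff <chi, chi> = 1, so this representation is irreducible.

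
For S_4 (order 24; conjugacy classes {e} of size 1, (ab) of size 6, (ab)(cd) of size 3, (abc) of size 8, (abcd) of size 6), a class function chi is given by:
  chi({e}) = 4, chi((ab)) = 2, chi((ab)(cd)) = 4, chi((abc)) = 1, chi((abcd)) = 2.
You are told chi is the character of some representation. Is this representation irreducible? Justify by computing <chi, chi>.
Not irreducible (reducible): <chi, chi> = 5 > 1.

Solution. <chi, chi> = (1/|G|) sum_C |C| * |chi(C)|^2 = (1/24)[1*|4|^2 + 6*|2|^2 + 3*|4|^2 + 8*|1|^2 + 6*|2|^2]
  = (1/24)[(16) + (24) + (48) + (8) + (24)] = 120/24 = 5.
A character is irreducible iff <chi, chi> = 1, so this representation is reducible.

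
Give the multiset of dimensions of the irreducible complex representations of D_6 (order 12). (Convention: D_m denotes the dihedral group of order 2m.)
Dimensions: 1, 1, 1, 1, 2, 2

Derivation: There are 6 irreducibles (= number of conjugacy classes). Their dimensions d_i satisfy sum d_i^2 = |G| = 12: 1 + 1 + 1 + 1 + 4 + 4 = 12.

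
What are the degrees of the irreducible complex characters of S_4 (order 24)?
Dimensions: 1, 1, 2, 3, 3

Justification: There are 5 irreducibles (= number of conjugacy classes). Their dimensions d_i satisfy sum d_i^2 = |G| = 24: 1 + 1 + 4 + 9 + 9 = 24.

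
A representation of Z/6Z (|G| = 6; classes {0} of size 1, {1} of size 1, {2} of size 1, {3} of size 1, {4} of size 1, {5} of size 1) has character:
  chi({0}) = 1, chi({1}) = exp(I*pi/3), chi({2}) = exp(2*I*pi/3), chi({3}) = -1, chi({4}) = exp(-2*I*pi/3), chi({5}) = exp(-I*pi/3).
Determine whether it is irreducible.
Irreducible: <chi, chi> = 1.

Why: <chi, chi> = (1/|G|) sum_C |C| * |chi(C)|^2 = (1/6)[1*|1|^2 + 1*|exp(I*pi/3)|^2 + 1*|exp(2*I*pi/3)|^2 + 1*|-1|^2 + 1*|exp(-2*I*pi/3)|^2 + 1*|exp(-I*pi/3)|^2]
  = (1/6)[(1) + (1) + (1) + (1) + (1) + (1)] = 6/6 = 1.
(Exp terms are combined using exp(i*s)*conj(exp(i*t)) = exp(i*(s-t)), and sums of them are collapsed using the identity that for every m > 1 the m distinct m-th roots of unity sum to 0, e.g. 1 + exp(2*I*pi/3) + exp(-2*I*pi/3) = 0.)
A character is irreducible iff <chi, chi> = 1, so this representation is irreducible.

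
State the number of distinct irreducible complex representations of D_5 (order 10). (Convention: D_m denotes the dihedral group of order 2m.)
4

Explanation: The number of irreducible complex representations of a finite group equals its number of conjugacy classes. D_5 has 4 conjugacy classes ((n+3)/2 for n odd), so D_5 (order 10) has exactly 4 irreducible complex representations.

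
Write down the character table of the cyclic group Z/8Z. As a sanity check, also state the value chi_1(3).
Character table of Z/8Z (irreps indexed chi_0,...,chi_7 with chi_k(m) = zeta_8^(k*m), zeta_8 = exp(2*pi*i/8)):
  irrep \ class  {0} (size 1)  {1} (size 1)    {2} (size 1)  {3} (size 1)    {4} (size 1)  {5} (size 1)    {6} (size 1)  {7} (size 1)  
  chi_0          1             1               1             1               1             1               1             1             
  chi_1          1             exp(I*pi/4)     I             exp(3*I*pi/4)   -1            exp(-3*I*pi/4)  -I            exp(-I*pi/4)  
  chi_2          1             I               -1            -I              1             I               -1            -I            
  chi_3          1             exp(3*I*pi/4)   -I            exp(I*pi/4)     -1            exp(-I*pi/4)    I             exp(-3*I*pi/4)
  chi_4          1             -1              1             -1              1             -1              1             -1            
  chi_5          1             exp(-3*I*pi/4)  I             exp(-I*pi/4)    -1            exp(I*pi/4)     -I            exp(3*I*pi/4) 
  chi_6          1             -I              -1            I               1             -I              -1            I             
  chi_7          1             exp(-I*pi/4)    -I            exp(-3*I*pi/4)  -1            exp(3*I*pi/4)   I             exp(I*pi/4)   

Spot check: chi_1(3) = zeta_8^(1*3) = zeta_8^3 = exp(3*I*pi/4).

Why: Z/8Z is abelian, so all 8 irreducible complex representations are 1-dimensional. They are given by chi_k(m) = zeta_8^(k*m) for k = 0,...,7. Row orthogonality: sum_m chi_k(m) conj(chi_l(m)) = 8 * [k = l].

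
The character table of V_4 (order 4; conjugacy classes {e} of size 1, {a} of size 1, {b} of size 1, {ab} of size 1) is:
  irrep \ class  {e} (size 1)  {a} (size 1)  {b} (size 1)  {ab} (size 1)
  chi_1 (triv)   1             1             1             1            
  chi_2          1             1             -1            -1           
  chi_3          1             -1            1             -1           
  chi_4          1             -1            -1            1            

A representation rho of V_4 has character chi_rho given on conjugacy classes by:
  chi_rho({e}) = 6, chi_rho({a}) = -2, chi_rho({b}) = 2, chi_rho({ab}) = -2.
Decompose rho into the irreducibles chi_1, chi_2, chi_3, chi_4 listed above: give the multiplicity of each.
Multiplicities: chi_1: 1, chi_2: 1, chi_3: 3, chi_4: 1.

Derivation: Use <chi_rho, chi> = (1/|G|) sum_C |C| * chi_rho(C) * conj(chi(C)) with |G| = 4 for each irreducible chi in the table:
  <chi_rho, chi_1> = (1/4)[1*(6)*conj(1) + 1*(-2)*conj(1) + 1*(2)*conj(1) + 1*(-2)*conj(1)]
      = (1/4)[(6) + (-2) + (2) + (-2)] = 4/4 = 1
  <chi_rho, chi_2> = (1/4)[1*(6)*conj(1) + 1*(-2)*conj(1) + 1*(2)*conj(-1) + 1*(-2)*conj(-1)]
      = (1/4)[(6) + (-2) + (-2) + (2)] = 4/4 = 1
  <chi_rho, chi_3> = (1/4)[1*(6)*conj(1) + 1*(-2)*conj(-1) + 1*(2)*conj(1) + 1*(-2)*conj(-1)]
      = (1/4)[(6) + (2) + (2) + (2)] = 12/4 = 3
  <chi_rho, chi_4> = (1/4)[1*(6)*conj(1) + 1*(-2)*conj(-1) + 1*(2)*conj(-1) + 1*(-2)*conj(1)]
      = (1/4)[(6) + (2) + (-2) + (-2)] = 4/4 = 1
Dimension check: dim(rho) = sum (mult * dim) = 1*1 + 1*1 + 3*1 + 1*1 = 6 = chi_rho(e) = 6.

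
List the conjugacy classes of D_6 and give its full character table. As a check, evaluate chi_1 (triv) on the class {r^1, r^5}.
Conjugacy classes: {e} of size 1, {r^3} of size 1, {r^1, r^5} of size 2, {r^2, r^4} of size 2, {s, sr^2, ...} of size 3, {sr, sr^3, ...} of size 3.
Character table:
  irrep \ class              {e} (size 1)  {r^3} (size 1)  {r^1, r^5} (size 2)  {r^2, r^4} (size 2)  {s, sr^2, ...} (size 3)  {sr, sr^3, ...} (size 3)
  chi_1 (triv)               1             1               1                    1                    1                        1                       
  chi_2 (sign: r->1, s->-1)  1             1               1                    1                    -1                       -1                      
  chi_3 (r->-1, s->1)        1             -1              -1                   1                    1                        -1                      
  chi_4 (r->-1, s->-1)       1             -1              -1                   1                    -1                       1                       
  chi_5 (2d, j=1)            2             -2              1                    -1                   0                        0                       
  chi_6 (2d, j=2)            2             2               -1                   -1                   0                        0                       

Spot check: chi_1 (triv) on {r^1, r^5} = 1.

D_6 has order 2*6 = 12 with 6 conjugacy classes, hence 6 irreducibles. Sum of squared dims 1 + 1 + 1 + 1 + 4 + 4 = 12 = |G|. Linear characters come from the abelianisation; the 2-dimensional irreps have character r^k -> 2*cos(2*pi*j*k/6), reflections -> 0.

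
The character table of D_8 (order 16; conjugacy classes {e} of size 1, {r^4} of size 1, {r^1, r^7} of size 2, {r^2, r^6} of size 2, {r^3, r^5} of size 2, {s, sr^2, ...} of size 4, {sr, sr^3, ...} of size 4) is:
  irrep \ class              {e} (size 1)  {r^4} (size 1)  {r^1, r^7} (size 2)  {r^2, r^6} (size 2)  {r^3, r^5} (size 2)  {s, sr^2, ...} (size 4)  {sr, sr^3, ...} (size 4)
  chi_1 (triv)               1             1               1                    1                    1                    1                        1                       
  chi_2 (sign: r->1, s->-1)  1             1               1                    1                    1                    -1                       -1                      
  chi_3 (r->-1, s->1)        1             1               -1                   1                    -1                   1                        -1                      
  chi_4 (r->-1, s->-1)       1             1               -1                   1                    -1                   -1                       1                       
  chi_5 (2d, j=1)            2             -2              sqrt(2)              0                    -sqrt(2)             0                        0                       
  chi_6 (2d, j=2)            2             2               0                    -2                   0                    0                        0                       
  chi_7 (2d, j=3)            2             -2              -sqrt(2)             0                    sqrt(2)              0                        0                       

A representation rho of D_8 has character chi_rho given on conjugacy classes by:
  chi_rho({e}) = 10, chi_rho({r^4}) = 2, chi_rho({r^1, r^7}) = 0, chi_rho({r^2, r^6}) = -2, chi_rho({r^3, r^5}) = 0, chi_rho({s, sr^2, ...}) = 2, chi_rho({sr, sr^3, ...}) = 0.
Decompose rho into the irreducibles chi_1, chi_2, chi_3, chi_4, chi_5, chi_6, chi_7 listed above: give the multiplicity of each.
Multiplicities: chi_1: 1, chi_2: 0, chi_3: 1, chi_4: 0, chi_5: 1, chi_6: 2, chi_7: 1.

Details: Use <chi_rho, chi> = (1/|G|) sum_C |C| * chi_rho(C) * conj(chi(C)) with |G| = 16 for each irreducible chi in the table:
  <chi_rho, chi_1> = (1/16)[1*(10)*conj(1) + 1*(2)*conj(1) + 2*(0)*conj(1) + 2*(-2)*conj(1) + 2*(0)*conj(1) + 4*(2)*conj(1) + 4*(0)*conj(1)]
      = (1/16)[(10) + (2) + (0) + (-4) + (0) + (8) + (0)] = 16/16 = 1
  <chi_rho, chi_2> = (1/16)[1*(10)*conj(1) + 1*(2)*conj(1) + 2*(0)*conj(1) + 2*(-2)*conj(1) + 2*(0)*conj(1) + 4*(2)*conj(-1) + 4*(0)*conj(-1)]
      = (1/16)[(10) + (2) + (0) + (-4) + (0) + (-8) + (0)] = 0/16 = 0
  <chi_rho, chi_3> = (1/16)[1*(10)*conj(1) + 1*(2)*conj(1) + 2*(0)*conj(-1) + 2*(-2)*conj(1) + 2*(0)*conj(-1) + 4*(2)*conj(1) + 4*(0)*conj(-1)]
      = (1/16)[(10) + (2) + (0) + (-4) + (0) + (8) + (0)] = 16/16 = 1
  <chi_rho, chi_4> = (1/16)[1*(10)*conj(1) + 1*(2)*conj(1) + 2*(0)*conj(-1) + 2*(-2)*conj(1) + 2*(0)*conj(-1) + 4*(2)*conj(-1) + 4*(0)*conj(1)]
      = (1/16)[(10) + (2) + (0) + (-4) + (0) + (-8) + (0)] = 0/16 = 0
  <chi_rho, chi_5> = (1/16)[1*(10)*conj(2) + 1*(2)*conj(-2) + 2*(0)*conj(sqrt(2)) + 2*(-2)*conj(0) + 2*(0)*conj(-sqrt(2)) + 4*(2)*conj(0) + 4*(0)*conj(0)]
      = (1/16)[(20) + (-4) + (0) + (0) + (0) + (0) + (0)] = 16/16 = 1
  <chi_rho, chi_6> = (1/16)[1*(10)*conj(2) + 1*(2)*conj(2) + 2*(0)*conj(0) + 2*(-2)*conj(-2) + 2*(0)*conj(0) + 4*(2)*conj(0) + 4*(0)*conj(0)]
      = (1/16)[(20) + (4) + (0) + (8) + (0) + (0) + (0)] = 32/16 = 2
  <chi_rho, chi_7> = (1/16)[1*(10)*conj(2) + 1*(2)*conj(-2) + 2*(0)*conj(-sqrt(2)) + 2*(-2)*conj(0) + 2*(0)*conj(sqrt(2)) + 4*(2)*conj(0) + 4*(0)*conj(0)]
      = (1/16)[(20) + (-4) + (0) + (0) + (0) + (0) + (0)] = 16/16 = 1
Dimension check: dim(rho) = sum (mult * dim) = 1*1 + 0*1 + 1*1 + 0*1 + 1*2 + 2*2 + 1*2 = 10 = chi_rho(e) = 10.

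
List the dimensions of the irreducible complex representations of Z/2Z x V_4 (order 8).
Dimensions: 1, 1, 1, 1, 1, 1, 1, 1

Solution. There are 8 irreducibles (= number of conjugacy classes). Their dimensions d_i satisfy sum d_i^2 = |G| = 8: 1 + 1 + 1 + 1 + 1 + 1 + 1 + 1 = 8. (For the product with Z/2Z: each of the 2 1-dim characters of Z/2Z tensors with each irrep of V_4, giving 2 copies of each V_4-dimension.)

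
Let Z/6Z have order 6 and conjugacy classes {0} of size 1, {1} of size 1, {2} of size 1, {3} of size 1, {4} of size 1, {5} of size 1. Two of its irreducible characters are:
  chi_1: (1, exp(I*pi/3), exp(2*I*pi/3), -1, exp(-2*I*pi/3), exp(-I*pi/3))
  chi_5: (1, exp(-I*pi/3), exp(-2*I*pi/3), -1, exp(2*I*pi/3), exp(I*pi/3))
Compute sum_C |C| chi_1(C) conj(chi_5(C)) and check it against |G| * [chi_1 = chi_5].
Sum = 0; so <chi_1, chi_5> = 0 (distinct irreducibles are orthogonal).

Explanation: Compute term by term over conjugacy classes (|C| * chi_1(C) * conj(chi_5(C))):
  1*(1)*conj(1) + 1*(exp(I*pi/3))*conj(exp(-I*pi/3)) + 1*(exp(2*I*pi/3))*conj(exp(-2*I*pi/3)) + 1*(-1)*conj(-1) + 1*(exp(-2*I*pi/3))*conj(exp(2*I*pi/3)) + 1*(exp(-I*pi/3))*conj(exp(I*pi/3))
  = (1) + (exp(2*I*pi/3)) + (exp(-2*I*pi/3)) + (1) + (exp(2*I*pi/3)) + (exp(-2*I*pi/3))
  = 0.
(Exp terms are combined using exp(i*s)*conj(exp(i*t)) = exp(i*(s-t)), and sums of them are collapsed using the identity that for every m > 1 the m distinct m-th roots of unity sum to 0, e.g. 1 + exp(2*I*pi/3) + exp(-2*I*pi/3) = 0.)
Dividing by |G| = 6 gives 0/6 = 0, matching the row-orthogonality relation <chi_1, chi_5> = [chi_1 = chi_5].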